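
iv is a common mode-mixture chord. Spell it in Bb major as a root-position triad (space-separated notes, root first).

Eb Gb Bb

iv is built on scale degree 4, which is Eb in both Bb major and its parallel. Stacking thirds in Bb minor on Eb gives Eb–Gb–Bb.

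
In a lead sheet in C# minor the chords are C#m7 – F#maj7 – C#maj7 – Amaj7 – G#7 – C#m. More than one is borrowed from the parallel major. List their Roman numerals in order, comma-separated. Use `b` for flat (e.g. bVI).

In C# minor (with V from harmonic minor) the diatonic chords are C#m, D#dim, E, F#m, G#, A, B. C#m7, Amaj7, G#7 and C#m are all diatonic. F#maj7 (F#–A#–C#–E#) is not: scale degree 4 in C# minor carries F#m (iv). In C# major the chord on that degree is F#maj7, so here it functions as IVmaj7, borrowed from the parallel major. C#maj7 (C#–E#–G#–B#) doesn't fit — on degree 1 C# minor would have C#m (i). C#maj7 is the degree-1 chord of C# major, so it is the borrowed Imaj7.

IVmaj7, Imaj7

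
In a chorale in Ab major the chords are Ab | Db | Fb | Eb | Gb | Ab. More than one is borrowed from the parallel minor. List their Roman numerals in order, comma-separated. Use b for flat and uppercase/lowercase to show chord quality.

The diatonic triads in Ab major are Ab, Bbm, Cm, Db, Eb, Fm, Gdim. Ab, Db and Eb all belong to that set. Fb (Fb–Ab–Cb) doesn't fit — on degree 6 Ab major would have Fm (vi). Fb is the degree-6 chord of Ab minor, so it is the borrowed bVI. Gb (Gb–Bb–Db) doesn't fit — on degree 7 Ab major would have Gdim (vii°). Gb is the degree-7 chord of Ab minor, so it is the borrowed bVII.

bVI, bVII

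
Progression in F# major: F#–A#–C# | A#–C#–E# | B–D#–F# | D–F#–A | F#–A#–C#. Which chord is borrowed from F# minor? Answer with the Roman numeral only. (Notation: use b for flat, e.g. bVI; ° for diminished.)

F# major has the diatonic set F#, G#m, A#m, B, C#, D#m, E#dim. F#–A#–C# = F#, A#–C#–E# = A#m and B–D#–F# = B are all diatonic. But D–F#–A is foreign: the diatonic vi on degree 6 is D#m, whereas D comes from F# minor. It is labeled bVI.

bVI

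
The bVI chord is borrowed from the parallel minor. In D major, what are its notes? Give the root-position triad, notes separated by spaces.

Scale degree 6 in D major is B. bVI uses the lowered form, Bb, taken from D minor. Building the major chord from the parallel minor on Bb: Bb–D–F.

Bb D F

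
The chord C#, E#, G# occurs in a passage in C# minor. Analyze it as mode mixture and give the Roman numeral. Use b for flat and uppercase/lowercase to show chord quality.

I

C# is scale degree 1 in C# minor. C#–E#–G# is a major chord — the form found in C# major, not the diatonic i (C#m). Borrowed into C# minor it is written I.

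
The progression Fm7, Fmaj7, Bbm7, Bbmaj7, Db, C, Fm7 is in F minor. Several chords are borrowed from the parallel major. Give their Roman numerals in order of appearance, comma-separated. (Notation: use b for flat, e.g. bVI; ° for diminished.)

Imaj7, IVmaj7

In F minor (with V from harmonic minor) the diatonic chords are Fm, Gdim, Ab, Bbm, C, Db, Eb. Fm7, Bbm7, Db and C all belong to that set. Fmaj7 (F–A–C–E) doesn't fit — on degree 1 F minor would have Fm (i). Fmaj7 is the degree-1 chord of F major, so it is the borrowed Imaj7. Bbmaj7 (Bb–D–F–A) is not: scale degree 4 in F minor carries Bbm (iv). In F major the chord on that degree is Bbmaj7, so here it functions as IVmaj7, borrowed from the parallel major.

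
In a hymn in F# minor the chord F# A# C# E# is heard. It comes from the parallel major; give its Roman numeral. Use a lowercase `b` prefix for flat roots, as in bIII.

The root F# is the diatonic 1st degree of F# minor; the borrowing shows in the chord quality. The diatonic chord on degree 1 would be F#m (i), but F#–A#–C#–E# is the major-seventh chord from F# major. As a borrowed chord it is labeled Imaj7.

Imaj7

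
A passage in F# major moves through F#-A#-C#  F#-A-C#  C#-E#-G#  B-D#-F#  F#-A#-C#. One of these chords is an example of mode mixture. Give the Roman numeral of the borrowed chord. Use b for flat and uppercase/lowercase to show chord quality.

i

The diatonic triads in F# major are F#, G#m, A#m, B, C#, D#m, E#dim. Of the given chords, F#–A#–C# = F#, C#–E#–G# = C# and B–D#–F# = B are diatonic. But F#–A–C# is foreign: the diatonic I on degree 1 is F#, whereas F#m comes from F# minor. It is labeled i.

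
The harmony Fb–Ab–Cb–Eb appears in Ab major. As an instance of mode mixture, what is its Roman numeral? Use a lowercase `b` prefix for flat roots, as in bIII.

The root Fb is the lowered 6th scale degree — diatonically Ab major has F there. Diatonically Ab major has Fm (vi) on that degree; Fb–Ab–Cb–Eb is instead the major-seventh chord native to Ab minor, so it takes the label bVImaj7.

bVImaj7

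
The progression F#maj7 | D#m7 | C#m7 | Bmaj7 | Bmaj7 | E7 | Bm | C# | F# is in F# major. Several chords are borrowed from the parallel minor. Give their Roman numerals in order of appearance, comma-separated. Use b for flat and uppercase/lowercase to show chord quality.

v7, bVII7, iv

The diatonic triads in F# major are F#, G#m, A#m, B, C#, D#m, E#dim. Of the given chords, F#maj7, D#m7, Bmaj7, C# and F# are diatonic. C#m7 (C#–E–G#–B) is not: scale degree 5 in F# major carries C# (V). In F# minor the chord on that degree is C#m7, so here it functions as v7, borrowed from the parallel minor. But E7 (E–G#–B–D) is foreign: the diatonic vii° on degree 7 is E#dim, whereas E7 comes from F# minor. It is labeled bVII7. But Bm (B–D–F#) is foreign: the diatonic IV on degree 4 is B, whereas Bm comes from F# minor. It is labeled iv.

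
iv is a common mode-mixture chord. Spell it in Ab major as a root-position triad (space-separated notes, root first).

Db Fb Ab

The root, Db, is scale degree 4 — the same note in Ab major and Ab minor; only the chord quality changes. Building the minor chord from the parallel minor on Db: Db–Fb–Ab.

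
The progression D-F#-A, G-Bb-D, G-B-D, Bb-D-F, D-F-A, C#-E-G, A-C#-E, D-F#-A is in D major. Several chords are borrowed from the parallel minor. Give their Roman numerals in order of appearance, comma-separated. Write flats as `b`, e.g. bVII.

In D major the diatonic chords are D, Em, F#m, G, A, Bm, C#dim. D–F#–A = D, G–B–D = G, C#–E–G = C#dim and A–C#–E = A all belong to that set. G–Bb–D doesn't fit — on degree 4 D major would have G (IV). Gm is the degree-4 chord of D minor, so it is the borrowed iv. Bb–D–F is not: scale degree 6 in D major carries Bm (vi). In D minor the chord on that degree is Bb, so here it functions as bVI, borrowed from the parallel minor. D–F–A is not: scale degree 1 in D major carries D (I). In D minor the chord on that degree is Dm, so here it functions as i, borrowed from the parallel minor.

iv, bVI, i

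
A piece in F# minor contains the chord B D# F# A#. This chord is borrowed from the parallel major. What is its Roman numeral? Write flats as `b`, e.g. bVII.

IVmaj7

The root B is the diatonic 4th degree of F# minor; the borrowing shows in the chord quality. Diatonically F# minor has Bm (iv) on that degree; B–D#–F#–A# is instead the major-seventh chord native to F# major, so it takes the label IVmaj7.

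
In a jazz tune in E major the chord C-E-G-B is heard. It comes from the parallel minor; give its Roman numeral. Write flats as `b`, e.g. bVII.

bVImaj7

C is the lowered form of scale degree 6 in E major (the diatonic degree 6 is C#). The diatonic chord on degree 6 would be C#m (vi), but C–E–G–B is the major-seventh chord from E minor. As a borrowed chord it is labeled bVImaj7.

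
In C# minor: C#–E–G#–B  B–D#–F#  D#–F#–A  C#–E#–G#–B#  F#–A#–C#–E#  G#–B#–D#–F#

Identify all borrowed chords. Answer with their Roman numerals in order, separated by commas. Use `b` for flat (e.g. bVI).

Imaj7, IVmaj7

C# minor has the diatonic set C#m, D#dim, E, F#m, G#, A, B (with V from harmonic minor). C#–E–G#–B = C#m7, B–D#–F# = B, D#–F#–A = D#dim and G#–B#–D#–F# = G#7 are all diatonic. C#–E#–G#–B# doesn't fit — on degree 1 C# minor would have C#m (i). C#maj7 is the degree-1 chord of C# major, so it is the borrowed Imaj7. But F#–A#–C#–E# is foreign: the diatonic iv on degree 4 is F#m, whereas F#maj7 comes from C# major. It is labeled IVmaj7.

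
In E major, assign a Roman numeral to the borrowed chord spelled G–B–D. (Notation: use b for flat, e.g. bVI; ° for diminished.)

bIII

The root G is the lowered 3rd scale degree — diatonically E major has G# there. Diatonically E major has G#m (iii) on that degree; G–B–D is instead the major chord native to E minor, so it takes the label bIII.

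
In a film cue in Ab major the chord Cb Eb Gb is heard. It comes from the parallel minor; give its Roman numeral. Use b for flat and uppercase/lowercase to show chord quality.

In Ab major scale degree 3 is C; Cb is its lowered form, from Ab minor. Cb–Eb–Gb is a major chord — the form found in Ab minor, not the diatonic iii (Cm). Borrowed into Ab major it is written bIII.

bIII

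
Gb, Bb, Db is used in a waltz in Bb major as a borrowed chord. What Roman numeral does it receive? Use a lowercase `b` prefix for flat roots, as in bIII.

bVI

Gb is the lowered form of scale degree 6 in Bb major (the diatonic degree 6 is G). The diatonic chord on degree 6 would be Gm (vi), but Gb–Bb–Db is the major chord from Bb minor. As a borrowed chord it is labeled bVI.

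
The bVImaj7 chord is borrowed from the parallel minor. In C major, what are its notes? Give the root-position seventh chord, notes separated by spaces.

The root of bVImaj7 is the lowered 6th degree: A becomes Ab. In C minor the chord on Ab is Ab–C–Eb–G.

Ab C Eb G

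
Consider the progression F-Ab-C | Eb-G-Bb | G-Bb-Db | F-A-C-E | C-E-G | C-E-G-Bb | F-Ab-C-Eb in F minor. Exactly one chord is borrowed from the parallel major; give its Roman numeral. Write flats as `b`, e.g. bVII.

F minor has the diatonic set Fm, Gdim, Ab, Bbm, C, Db, Eb (with V from harmonic minor). F–Ab–C = Fm, Eb–G–Bb = Eb, G–Bb–Db = Gdim, C–E–G = C, C–E–G–Bb = C7 and F–Ab–C–Eb = Fm7 all belong to that set. F–A–C–E doesn't fit — on degree 1 F minor would have Fm (i). Fmaj7 is the degree-1 chord of F major, so it is the borrowed Imaj7.

Imaj7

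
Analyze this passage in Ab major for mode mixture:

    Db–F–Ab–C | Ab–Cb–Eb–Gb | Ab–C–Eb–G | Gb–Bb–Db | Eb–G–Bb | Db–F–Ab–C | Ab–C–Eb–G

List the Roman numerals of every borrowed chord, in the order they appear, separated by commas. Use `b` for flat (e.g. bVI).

The diatonic triads in Ab major are Ab, Bbm, Cm, Db, Eb, Fm, Gdim. Db–F–Ab–C = Dbmaj7, Ab–C–Eb–G = Abmaj7 and Eb–G–Bb = Eb are all diatonic. Ab–Cb–Eb–Gb doesn't fit — on degree 1 Ab major would have Ab (I). Abm7 is the degree-1 chord of Ab minor, so it is the borrowed i7. Gb–Bb–Db is not: scale degree 7 in Ab major carries Gdim (vii°). In Ab minor the chord on that degree is Gb, so here it functions as bVII, borrowed from the parallel minor.

i7, bVII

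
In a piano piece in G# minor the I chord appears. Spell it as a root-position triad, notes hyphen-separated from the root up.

The root, G#, is scale degree 1 — the same note in G# minor and G# major; only the chord quality changes. Building the major chord from the parallel major on G#: G#–B#–D#.

G#-B#-D#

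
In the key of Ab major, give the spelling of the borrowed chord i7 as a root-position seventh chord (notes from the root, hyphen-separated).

Ab-Cb-Eb-Gb

The root, Ab, is scale degree 1 — the same note in Ab major and Ab minor; only the chord quality changes. Stacking thirds in Ab minor on Ab gives Ab–Cb–Eb–Gb.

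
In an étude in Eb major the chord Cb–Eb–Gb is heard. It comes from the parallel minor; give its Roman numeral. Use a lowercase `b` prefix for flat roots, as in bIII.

The root Cb is the lowered 6th scale degree — diatonically Eb major has C there. Diatonically Eb major has Cm (vi) on that degree; Cb–Eb–Gb is instead the major chord native to Eb minor, so it takes the label bVI.

bVI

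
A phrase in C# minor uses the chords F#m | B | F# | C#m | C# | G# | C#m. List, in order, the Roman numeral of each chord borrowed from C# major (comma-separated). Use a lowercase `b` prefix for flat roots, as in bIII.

IV, I

The diatonic triads in C# minor (with V from harmonic minor) are C#m, D#dim, E, F#m, G#, A, B. F#m, B, C#m and G# are all diatonic. But F# (F#–A#–C#) is foreign: the diatonic iv on degree 4 is F#m, whereas F# comes from C# major. It is labeled IV. But C# (C#–E#–G#) is foreign: the diatonic i on degree 1 is C#m, whereas C# comes from C# major. It is labeled I.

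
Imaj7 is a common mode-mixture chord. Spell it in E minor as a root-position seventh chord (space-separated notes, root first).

Imaj7 is built on scale degree 1, which is E in both E minor and its parallel. Stacking thirds in E major on E gives E–G#–B–D#.

E G# B D#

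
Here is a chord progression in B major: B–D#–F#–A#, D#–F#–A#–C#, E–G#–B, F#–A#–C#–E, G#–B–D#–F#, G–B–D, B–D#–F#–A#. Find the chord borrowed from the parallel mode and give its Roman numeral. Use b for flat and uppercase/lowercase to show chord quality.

bVI

The diatonic triads in B major are B, C#m, D#m, E, F#, G#m, A#dim. B–D#–F#–A# = Bmaj7, D#–F#–A#–C# = D#m7, E–G#–B = E, F#–A#–C#–E = F#7 and G#–B–D#–F# = G#m7 are all diatonic. But G–B–D is foreign: the diatonic vi on degree 6 is G#m, whereas G comes from B minor. It is labeled bVI.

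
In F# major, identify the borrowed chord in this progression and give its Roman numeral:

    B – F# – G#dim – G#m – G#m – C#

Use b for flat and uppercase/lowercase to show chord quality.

ii°

The diatonic triads in F# major are F#, G#m, A#m, B, C#, D#m, E#dim. B, F#, G#m and C# all belong to that set. G#dim (G#–B–D) is not: scale degree 2 in F# major carries G#m (ii). In F# minor the chord on that degree is G#dim, so here it functions as ii°, borrowed from the parallel minor.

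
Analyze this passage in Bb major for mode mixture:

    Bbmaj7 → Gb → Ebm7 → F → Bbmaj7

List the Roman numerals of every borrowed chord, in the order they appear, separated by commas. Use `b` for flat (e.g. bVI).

bVI, iv7

Bb major has the diatonic set Bb, Cm, Dm, Eb, F, Gm, Adim. Bbmaj7 and F are both diatonic. Gb (Gb–Bb–Db) is not: scale degree 6 in Bb major carries Gm (vi). In Bb minor the chord on that degree is Gb, so here it functions as bVI, borrowed from the parallel minor. Ebm7 (Eb–Gb–Bb–Db) is not: scale degree 4 in Bb major carries Eb (IV). In Bb minor the chord on that degree is Ebm7, so here it functions as iv7, borrowed from the parallel minor.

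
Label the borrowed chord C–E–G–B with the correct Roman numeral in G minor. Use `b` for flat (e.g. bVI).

IVmaj7

The root C is the diatonic 4th degree of G minor; the borrowing shows in the chord quality. Diatonically G minor has Cm (iv) on that degree; C–E–G–B is instead the major-seventh chord native to G major, so it takes the label IVmaj7.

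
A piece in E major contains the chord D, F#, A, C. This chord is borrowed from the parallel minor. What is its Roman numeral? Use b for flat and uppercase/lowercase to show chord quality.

bVII7

D is the lowered form of scale degree 7 in E major (the diatonic degree 7 is D#). The diatonic chord on degree 7 would be D#dim (vii°), but D–F#–A–C is the dominant-seventh chord from E minor. As a borrowed chord it is labeled bVII7.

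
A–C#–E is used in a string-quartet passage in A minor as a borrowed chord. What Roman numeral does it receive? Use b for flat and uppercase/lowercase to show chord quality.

I

A is scale degree 1 in A minor. A–C#–E is a major chord — the form found in A major, not the diatonic i (Am). Borrowed into A minor it is written I.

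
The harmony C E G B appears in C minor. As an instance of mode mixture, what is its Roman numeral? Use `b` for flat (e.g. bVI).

Imaj7

C is scale degree 1 in C minor. C–E–G–B is a major-seventh chord — the form found in C major, not the diatonic i (Cm). Borrowed into C minor it is written Imaj7.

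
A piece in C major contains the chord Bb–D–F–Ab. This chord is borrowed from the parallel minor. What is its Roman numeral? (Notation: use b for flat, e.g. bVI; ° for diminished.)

In C major scale degree 7 is B; Bb is its lowered form, from C minor. The diatonic chord on degree 7 would be Bdim (vii°), but Bb–D–F–Ab is the dominant-seventh chord from C minor. As a borrowed chord it is labeled bVII7.

bVII7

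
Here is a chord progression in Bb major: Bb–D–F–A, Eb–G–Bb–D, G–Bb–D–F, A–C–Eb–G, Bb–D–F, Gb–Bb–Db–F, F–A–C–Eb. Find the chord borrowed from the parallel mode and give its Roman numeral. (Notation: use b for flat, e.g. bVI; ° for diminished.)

Bb major has the diatonic set Bb, Cm, Dm, Eb, F, Gm, Adim. Bb–D–F–A = Bbmaj7, Eb–G–Bb–D = Ebmaj7, G–Bb–D–F = Gm7, A–C–Eb–G = Am7b5, Bb–D–F = Bb and F–A–C–Eb = F7 all belong to that set. But Gb–Bb–Db–F is foreign: the diatonic vi on degree 6 is Gm, whereas Gbmaj7 comes from Bb minor. It is labeled bVImaj7.

bVImaj7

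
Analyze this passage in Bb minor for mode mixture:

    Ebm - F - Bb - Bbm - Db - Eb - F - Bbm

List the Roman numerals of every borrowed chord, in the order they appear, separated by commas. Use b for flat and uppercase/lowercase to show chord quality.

The diatonic triads in Bb minor (with V from harmonic minor) are Bbm, Cdim, Db, Ebm, F, Gb, Ab. Ebm, F, Bbm and Db are all diatonic. But Bb (Bb–D–F) is foreign: the diatonic i on degree 1 is Bbm, whereas Bb comes from Bb major. It is labeled I. Eb (Eb–G–Bb) is not: scale degree 4 in Bb minor carries Ebm (iv). In Bb major the chord on that degree is Eb, so here it functions as IV, borrowed from the parallel major.

I, IV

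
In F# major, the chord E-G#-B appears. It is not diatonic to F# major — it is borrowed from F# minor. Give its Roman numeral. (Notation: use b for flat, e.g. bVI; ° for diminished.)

bVII

In F# major scale degree 7 is E#; E is its lowered form, from F# minor. E–G#–B is a major chord — the form found in F# minor, not the diatonic vii° (E#dim). Borrowed into F# major it is written bVII.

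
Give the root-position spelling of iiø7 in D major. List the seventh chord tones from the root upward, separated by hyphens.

iiø7 is built on scale degree 2, which is E in both D major and its parallel. Stacking thirds in D minor on E gives E–G–Bb–D.

E-G-Bb-D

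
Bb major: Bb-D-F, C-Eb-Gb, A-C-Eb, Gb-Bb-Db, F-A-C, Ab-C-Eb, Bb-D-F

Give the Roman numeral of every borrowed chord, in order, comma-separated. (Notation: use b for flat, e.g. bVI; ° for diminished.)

ii°, bVI, bVII

The diatonic triads in Bb major are Bb, Cm, Dm, Eb, F, Gm, Adim. Bb–D–F = Bb, A–C–Eb = Adim and F–A–C = F are all diatonic. But C–Eb–Gb is foreign: the diatonic ii on degree 2 is Cm, whereas Cdim comes from Bb minor. It is labeled ii°. Gb–Bb–Db doesn't fit — on degree 6 Bb major would have Gm (vi). Gb is the degree-6 chord of Bb minor, so it is the borrowed bVI. But Ab–C–Eb is foreign: the diatonic vii° on degree 7 is Adim, whereas Ab comes from Bb minor. It is labeled bVII.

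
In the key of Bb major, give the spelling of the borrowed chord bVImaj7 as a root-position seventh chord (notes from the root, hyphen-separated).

The root of bVImaj7 is the lowered 6th degree: G becomes Gb. Building the major-seventh chord from the parallel minor on Gb: Gb–Bb–Db–F.

Gb-Bb-Db-F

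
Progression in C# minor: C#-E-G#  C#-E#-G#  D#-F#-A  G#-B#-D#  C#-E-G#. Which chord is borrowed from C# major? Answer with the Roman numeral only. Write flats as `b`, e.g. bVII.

The diatonic triads in C# minor (with V from harmonic minor) are C#m, D#dim, E, F#m, G#, A, B. Of the given chords, C#–E–G# = C#m, D#–F#–A = D#dim and G#–B#–D# = G# are diatonic. C#–E#–G# is not: scale degree 1 in C# minor carries C#m (i). In C# major the chord on that degree is C#, so here it functions as I, borrowed from the parallel major.

I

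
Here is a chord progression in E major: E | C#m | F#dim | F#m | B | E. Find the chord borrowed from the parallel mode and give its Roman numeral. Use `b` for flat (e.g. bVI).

ii°

In E major the diatonic chords are E, F#m, G#m, A, B, C#m, D#dim. Of the given chords, E, C#m, F#m and B are diatonic. F#dim (F#–A–C) is not: scale degree 2 in E major carries F#m (ii). In E minor the chord on that degree is F#dim, so here it functions as ii°, borrowed from the parallel minor.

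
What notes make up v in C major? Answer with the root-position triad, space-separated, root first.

G Bb D

v is built on scale degree 5, which is G in both C major and its parallel. In C minor the chord on G is G–Bb–D.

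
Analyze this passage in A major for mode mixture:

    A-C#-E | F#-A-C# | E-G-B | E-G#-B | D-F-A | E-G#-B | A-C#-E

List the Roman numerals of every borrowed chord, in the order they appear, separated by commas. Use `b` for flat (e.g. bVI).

In A major the diatonic chords are A, Bm, C#m, D, E, F#m, G#dim. Of the given chords, A–C#–E = A, F#–A–C# = F#m and E–G#–B = E are diatonic. But E–G–B is foreign: the diatonic V on degree 5 is E, whereas Em comes from A minor. It is labeled v. But D–F–A is foreign: the diatonic IV on degree 4 is D, whereas Dm comes from A minor. It is labeled iv.

v, iv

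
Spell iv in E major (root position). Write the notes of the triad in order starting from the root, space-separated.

The root, A, is scale degree 4 — the same note in E major and E minor; only the chord quality changes. Building the minor chord from the parallel minor on A: A–C–E.

A C E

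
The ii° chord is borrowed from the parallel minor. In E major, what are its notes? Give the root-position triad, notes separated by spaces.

ii° is built on scale degree 2, which is F# in both E major and its parallel. Building the diminished chord from the parallel minor on F#: F#–A–C.

F# A C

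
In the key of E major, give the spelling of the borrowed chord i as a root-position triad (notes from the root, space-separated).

E G B

i is built on scale degree 1, which is E in both E major and its parallel. In E minor the chord on E is E–G–B.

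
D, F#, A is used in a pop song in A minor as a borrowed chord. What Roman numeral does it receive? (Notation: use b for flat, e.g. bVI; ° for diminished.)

The root D is the diatonic 4th degree of A minor; the borrowing shows in the chord quality. The diatonic chord on degree 4 would be Dm (iv), but D–F#–A is the major chord from A major. As a borrowed chord it is labeled IV.

IV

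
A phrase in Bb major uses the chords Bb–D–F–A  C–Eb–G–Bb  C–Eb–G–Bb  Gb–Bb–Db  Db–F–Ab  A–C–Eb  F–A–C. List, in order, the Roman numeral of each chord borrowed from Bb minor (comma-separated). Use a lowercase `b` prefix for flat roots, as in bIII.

bVI, bIII

The diatonic triads in Bb major are Bb, Cm, Dm, Eb, F, Gm, Adim. Bb–D–F–A = Bbmaj7, C–Eb–G–Bb = Cm7, A–C–Eb = Adim and F–A–C = F all belong to that set. Gb–Bb–Db is not: scale degree 6 in Bb major carries Gm (vi). In Bb minor the chord on that degree is Gb, so here it functions as bVI, borrowed from the parallel minor. But Db–F–Ab is foreign: the diatonic iii on degree 3 is Dm, whereas Db comes from Bb minor. It is labeled bIII.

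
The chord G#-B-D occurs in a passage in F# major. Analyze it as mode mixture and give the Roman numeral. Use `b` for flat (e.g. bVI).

G# is scale degree 2 in F# major. The diatonic chord on degree 2 would be G#m (ii), but G#–B–D is the diminished chord from F# minor. As a borrowed chord it is labeled ii°.

ii°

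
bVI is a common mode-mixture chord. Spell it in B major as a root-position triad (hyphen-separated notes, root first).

Scale degree 6 in B major is G#. bVI uses the lowered form, G, taken from B minor. Building the major chord from the parallel minor on G: G–B–D.

G-B-D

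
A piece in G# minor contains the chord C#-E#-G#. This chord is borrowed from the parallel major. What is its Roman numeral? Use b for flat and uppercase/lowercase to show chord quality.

The root C# is the diatonic 4th degree of G# minor; the borrowing shows in the chord quality. C#–E#–G# is a major chord — the form found in G# major, not the diatonic iv (C#m). Borrowed into G# minor it is written IV.

IV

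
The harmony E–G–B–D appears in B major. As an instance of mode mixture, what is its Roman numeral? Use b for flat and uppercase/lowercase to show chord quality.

iv7

E is scale degree 4 in B major. Diatonically B major has E (IV) on that degree; E–G–B–D is instead the minor-seventh chord native to B minor, so it takes the label iv7.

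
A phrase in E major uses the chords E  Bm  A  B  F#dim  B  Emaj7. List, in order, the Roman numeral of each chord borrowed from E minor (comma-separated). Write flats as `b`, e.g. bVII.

In E major the diatonic chords are E, F#m, G#m, A, B, C#m, D#dim. E, A, B and Emaj7 are all diatonic. Bm (B–D–F#) is not: scale degree 5 in E major carries B (V). In E minor the chord on that degree is Bm, so here it functions as v, borrowed from the parallel minor. F#dim (F#–A–C) is not: scale degree 2 in E major carries F#m (ii). In E minor the chord on that degree is F#dim, so here it functions as ii°, borrowed from the parallel minor.

v, ii°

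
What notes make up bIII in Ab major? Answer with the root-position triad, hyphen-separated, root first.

Cb-Eb-Gb

Scale degree 3 in Ab major is C. bIII uses the lowered form, Cb, taken from Ab minor. Stacking thirds in Ab minor on Cb gives Cb–Eb–Gb.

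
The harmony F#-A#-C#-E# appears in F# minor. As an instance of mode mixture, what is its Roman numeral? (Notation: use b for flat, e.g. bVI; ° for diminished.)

Imaj7

The root F# is the diatonic 1st degree of F# minor; the borrowing shows in the chord quality. The diatonic chord on degree 1 would be F#m (i), but F#–A#–C#–E# is the major-seventh chord from F# major. As a borrowed chord it is labeled Imaj7.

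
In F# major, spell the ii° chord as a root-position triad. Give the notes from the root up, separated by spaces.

ii° is built on scale degree 2, which is G# in both F# major and its parallel. In F# minor the chord on G# is G#–B–D.

G# B D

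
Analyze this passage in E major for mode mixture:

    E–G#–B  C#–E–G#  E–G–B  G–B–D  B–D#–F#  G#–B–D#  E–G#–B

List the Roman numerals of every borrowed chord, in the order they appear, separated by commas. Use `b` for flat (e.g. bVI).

i, bIII

E major has the diatonic set E, F#m, G#m, A, B, C#m, D#dim. E–G#–B = E, C#–E–G# = C#m, B–D#–F# = B and G#–B–D# = G#m all belong to that set. But E–G–B is foreign: the diatonic I on degree 1 is E, whereas Em comes from E minor. It is labeled i. G–B–D doesn't fit — on degree 3 E major would have G#m (iii). G is the degree-3 chord of E minor, so it is the borrowed bIII.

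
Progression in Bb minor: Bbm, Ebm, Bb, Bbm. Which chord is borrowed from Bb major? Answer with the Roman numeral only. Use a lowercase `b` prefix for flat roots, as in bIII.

I

In Bb minor (with V from harmonic minor) the diatonic chords are Bbm, Cdim, Db, Ebm, F, Gb, Ab. Bbm and Ebm both belong to that set. Bb (Bb–D–F) doesn't fit — on degree 1 Bb minor would have Bbm (i). Bb is the degree-1 chord of Bb major, so it is the borrowed I.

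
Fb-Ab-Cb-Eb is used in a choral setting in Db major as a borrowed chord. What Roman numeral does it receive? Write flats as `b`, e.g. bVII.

In Db major scale degree 3 is F; Fb is its lowered form, from Db minor. The diatonic chord on degree 3 would be Fm (iii), but Fb–Ab–Cb–Eb is the major-seventh chord from Db minor. As a borrowed chord it is labeled bIIImaj7.

bIIImaj7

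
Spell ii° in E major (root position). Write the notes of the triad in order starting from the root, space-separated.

F# A C

The root, F#, is scale degree 2 — the same note in E major and E minor; only the chord quality changes. Stacking thirds in E minor on F# gives F#–A–C.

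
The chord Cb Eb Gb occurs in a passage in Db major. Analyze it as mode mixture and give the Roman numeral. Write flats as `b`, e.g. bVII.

The root Cb is the lowered 7th scale degree — diatonically Db major has C there. Cb–Eb–Gb is a major chord — the form found in Db minor, not the diatonic vii° (Cdim). Borrowed into Db major it is written bVII.

bVII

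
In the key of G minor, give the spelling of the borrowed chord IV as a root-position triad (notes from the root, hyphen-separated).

C-E-G

IV is built on scale degree 4, which is C in both G minor and its parallel. Stacking thirds in G major on C gives C–E–G.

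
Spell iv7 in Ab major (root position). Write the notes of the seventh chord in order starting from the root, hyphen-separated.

iv7 is built on scale degree 4, which is Db in both Ab major and its parallel. Stacking thirds in Ab minor on Db gives Db–Fb–Ab–Cb.

Db-Fb-Ab-Cb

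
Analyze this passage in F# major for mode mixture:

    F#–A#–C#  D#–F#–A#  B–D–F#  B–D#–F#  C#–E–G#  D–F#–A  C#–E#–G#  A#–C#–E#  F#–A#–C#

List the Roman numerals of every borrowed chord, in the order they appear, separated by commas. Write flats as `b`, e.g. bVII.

iv, v, bVI

In F# major the diatonic chords are F#, G#m, A#m, B, C#, D#m, E#dim. F#–A#–C# = F#, D#–F#–A# = D#m, B–D#–F# = B, C#–E#–G# = C# and A#–C#–E# = A#m are all diatonic. B–D–F# is not: scale degree 4 in F# major carries B (IV). In F# minor the chord on that degree is Bm, so here it functions as iv, borrowed from the parallel minor. But C#–E–G# is foreign: the diatonic V on degree 5 is C#, whereas C#m comes from F# minor. It is labeled v. D–F#–A doesn't fit — on degree 6 F# major would have D#m (vi). D is the degree-6 chord of F# minor, so it is the borrowed bVI.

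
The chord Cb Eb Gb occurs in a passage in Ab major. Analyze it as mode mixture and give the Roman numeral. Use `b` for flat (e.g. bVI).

bIII

Cb is the lowered form of scale degree 3 in Ab major (the diatonic degree 3 is C). Cb–Eb–Gb is a major chord — the form found in Ab minor, not the diatonic iii (Cm). Borrowed into Ab major it is written bIII.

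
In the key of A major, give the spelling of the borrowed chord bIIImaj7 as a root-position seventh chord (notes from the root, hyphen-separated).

C-E-G-B

The root of bIIImaj7 is the lowered 3rd degree: C# becomes C. Building the major-seventh chord from the parallel minor on C: C–E–G–B.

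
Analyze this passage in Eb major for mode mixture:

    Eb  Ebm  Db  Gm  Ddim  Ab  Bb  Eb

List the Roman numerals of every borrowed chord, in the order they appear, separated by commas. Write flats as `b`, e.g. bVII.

In Eb major the diatonic chords are Eb, Fm, Gm, Ab, Bb, Cm, Ddim. Eb, Gm, Ddim, Ab and Bb are all diatonic. But Ebm (Eb–Gb–Bb) is foreign: the diatonic I on degree 1 is Eb, whereas Ebm comes from Eb minor. It is labeled i. Db (Db–F–Ab) doesn't fit — on degree 7 Eb major would have Ddim (vii°). Db is the degree-7 chord of Eb minor, so it is the borrowed bVII.

i, bVII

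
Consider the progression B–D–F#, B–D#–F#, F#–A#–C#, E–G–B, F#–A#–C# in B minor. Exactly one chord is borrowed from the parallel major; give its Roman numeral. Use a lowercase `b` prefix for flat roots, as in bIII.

I

The diatonic triads in B minor (with V from harmonic minor) are Bm, C#dim, D, Em, F#, G, A. Of the given chords, B–D–F# = Bm, F#–A#–C# = F# and E–G–B = Em are diatonic. But B–D#–F# is foreign: the diatonic i on degree 1 is Bm, whereas B comes from B major. It is labeled I.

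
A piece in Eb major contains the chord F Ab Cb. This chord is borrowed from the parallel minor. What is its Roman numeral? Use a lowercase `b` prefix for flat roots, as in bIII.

ii°

The root F is the diatonic 2nd degree of Eb major; the borrowing shows in the chord quality. F–Ab–Cb is a diminished chord — the form found in Eb minor, not the diatonic ii (Fm). Borrowed into Eb major it is written ii°.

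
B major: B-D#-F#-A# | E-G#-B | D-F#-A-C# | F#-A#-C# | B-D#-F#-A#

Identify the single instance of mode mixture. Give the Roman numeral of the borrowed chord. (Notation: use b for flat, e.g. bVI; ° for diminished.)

bIIImaj7

The diatonic triads in B major are B, C#m, D#m, E, F#, G#m, A#dim. B–D#–F#–A# = Bmaj7, E–G#–B = E and F#–A#–C# = F# are all diatonic. D–F#–A–C# is not: scale degree 3 in B major carries D#m (iii). In B minor the chord on that degree is Dmaj7, so here it functions as bIIImaj7, borrowed from the parallel minor.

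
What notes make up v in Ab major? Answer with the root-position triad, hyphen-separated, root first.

v is built on scale degree 5, which is Eb in both Ab major and its parallel. In Ab minor the chord on Eb is Eb–Gb–Bb.

Eb-Gb-Bb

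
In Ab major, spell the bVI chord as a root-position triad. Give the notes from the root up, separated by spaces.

Fb Ab Cb

The root of bVI is the lowered 6th degree: F becomes Fb. Stacking thirds in Ab minor on Fb gives Fb–Ab–Cb.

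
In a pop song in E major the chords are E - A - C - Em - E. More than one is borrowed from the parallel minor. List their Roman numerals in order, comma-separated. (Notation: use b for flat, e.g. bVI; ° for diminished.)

bVI, i

In E major the diatonic chords are E, F#m, G#m, A, B, C#m, D#dim. E and A are both diatonic. C (C–E–G) is not: scale degree 6 in E major carries C#m (vi). In E minor the chord on that degree is C, so here it functions as bVI, borrowed from the parallel minor. Em (E–G–B) doesn't fit — on degree 1 E major would have E (I). Em is the degree-1 chord of E minor, so it is the borrowed i.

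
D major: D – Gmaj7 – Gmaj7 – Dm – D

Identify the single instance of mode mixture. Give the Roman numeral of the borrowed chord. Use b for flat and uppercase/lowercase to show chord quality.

The diatonic triads in D major are D, Em, F#m, G, A, Bm, C#dim. Of the given chords, D and Gmaj7 are diatonic. Dm (D–F–A) is not: scale degree 1 in D major carries D (I). In D minor the chord on that degree is Dm, so here it functions as i, borrowed from the parallel minor.

i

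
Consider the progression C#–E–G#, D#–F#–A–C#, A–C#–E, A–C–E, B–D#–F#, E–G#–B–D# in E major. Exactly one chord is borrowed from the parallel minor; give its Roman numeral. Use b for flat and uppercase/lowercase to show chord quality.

iv

The diatonic triads in E major are E, F#m, G#m, A, B, C#m, D#dim. C#–E–G# = C#m, D#–F#–A–C# = D#m7b5, A–C#–E = A, B–D#–F# = B and E–G#–B–D# = Emaj7 are all diatonic. But A–C–E is foreign: the diatonic IV on degree 4 is A, whereas Am comes from E minor. It is labeled iv.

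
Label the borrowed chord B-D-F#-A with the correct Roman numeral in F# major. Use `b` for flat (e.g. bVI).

B is scale degree 4 in F# major. Diatonically F# major has B (IV) on that degree; B–D–F#–A is instead the minor-seventh chord native to F# minor, so it takes the label iv7.

iv7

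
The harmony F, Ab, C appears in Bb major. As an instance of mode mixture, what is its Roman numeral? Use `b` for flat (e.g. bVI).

v

F is scale degree 5 in Bb major. The diatonic chord on degree 5 would be F (V), but F–Ab–C is the minor chord from Bb minor. As a borrowed chord it is labeled v.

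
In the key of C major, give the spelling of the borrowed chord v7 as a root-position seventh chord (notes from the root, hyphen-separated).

The root, G, is scale degree 5 — the same note in C major and C minor; only the chord quality changes. In C minor the chord on G is G–Bb–D–F.

G-Bb-D-F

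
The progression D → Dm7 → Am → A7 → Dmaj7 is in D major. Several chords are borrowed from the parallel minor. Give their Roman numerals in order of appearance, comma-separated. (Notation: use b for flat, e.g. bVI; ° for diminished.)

i7, v

The diatonic triads in D major are D, Em, F#m, G, A, Bm, C#dim. Of the given chords, D, A7 and Dmaj7 are diatonic. Dm7 (D–F–A–C) is not: scale degree 1 in D major carries D (I). In D minor the chord on that degree is Dm7, so here it functions as i7, borrowed from the parallel minor. Am (A–C–E) is not: scale degree 5 in D major carries A (V). In D minor the chord on that degree is Am, so here it functions as v, borrowed from the parallel minor.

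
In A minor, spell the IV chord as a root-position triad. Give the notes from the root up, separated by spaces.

IV is built on scale degree 4, which is D in both A minor and its parallel. Stacking thirds in A major on D gives D–F#–A.

D F# A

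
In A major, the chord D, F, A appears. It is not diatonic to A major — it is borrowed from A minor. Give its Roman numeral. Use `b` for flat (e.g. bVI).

iv

D is scale degree 4 in A major. The diatonic chord on degree 4 would be D (IV), but D–F–A is the minor chord from A minor. As a borrowed chord it is labeled iv.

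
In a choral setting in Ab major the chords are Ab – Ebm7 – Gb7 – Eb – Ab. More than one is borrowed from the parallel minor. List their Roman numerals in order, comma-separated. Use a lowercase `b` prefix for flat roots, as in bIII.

v7, bVII7

The diatonic triads in Ab major are Ab, Bbm, Cm, Db, Eb, Fm, Gdim. Ab and Eb both belong to that set. Ebm7 (Eb–Gb–Bb–Db) is not: scale degree 5 in Ab major carries Eb (V). In Ab minor the chord on that degree is Ebm7, so here it functions as v7, borrowed from the parallel minor. But Gb7 (Gb–Bb–Db–Fb) is foreign: the diatonic vii° on degree 7 is Gdim, whereas Gb7 comes from Ab minor. It is labeled bVII7.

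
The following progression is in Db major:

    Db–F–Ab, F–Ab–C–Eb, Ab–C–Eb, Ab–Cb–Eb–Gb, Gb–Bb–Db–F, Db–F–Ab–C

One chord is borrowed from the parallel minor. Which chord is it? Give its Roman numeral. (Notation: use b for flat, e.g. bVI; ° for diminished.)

v7

Db major has the diatonic set Db, Ebm, Fm, Gb, Ab, Bbm, Cdim. Db–F–Ab = Db, F–Ab–C–Eb = Fm7, Ab–C–Eb = Ab, Gb–Bb–Db–F = Gbmaj7 and Db–F–Ab–C = Dbmaj7 all belong to that set. Ab–Cb–Eb–Gb doesn't fit — on degree 5 Db major would have Ab (V). Abm7 is the degree-5 chord of Db minor, so it is the borrowed v7.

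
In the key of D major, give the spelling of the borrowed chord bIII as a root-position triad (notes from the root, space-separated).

F A C

Scale degree 3 in D major is F#. bIII uses the lowered form, F, taken from D minor. In D minor the chord on F is F–A–C.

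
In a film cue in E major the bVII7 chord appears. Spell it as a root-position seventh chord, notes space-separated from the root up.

bVII7 is built on the lowered scale degree 7. In E major degree 7 is D#; lowered it becomes D. Stacking thirds in E minor on D gives D–F#–A–C.

D F# A C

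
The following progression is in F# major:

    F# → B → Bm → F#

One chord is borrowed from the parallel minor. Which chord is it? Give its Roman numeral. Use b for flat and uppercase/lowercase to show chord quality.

The diatonic triads in F# major are F#, G#m, A#m, B, C#, D#m, E#dim. Of the given chords, F# and B are diatonic. Bm (B–D–F#) is not: scale degree 4 in F# major carries B (IV). In F# minor the chord on that degree is Bm, so here it functions as iv, borrowed from the parallel minor.

iv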